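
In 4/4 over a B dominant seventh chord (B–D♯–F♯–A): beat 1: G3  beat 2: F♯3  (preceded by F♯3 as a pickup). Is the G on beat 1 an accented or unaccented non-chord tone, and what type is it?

Accented neighbor tone.

The harmony at that moment is B dominant seventh chord (B, D♯, F♯, A); G3 is not a chord tone.
It is approached by step up from F♯3 and left by step down to F♯3.
Step away and step back to the same note — a neighbor tone (upper neighbor).
It falls on the downbeat, so it is accented.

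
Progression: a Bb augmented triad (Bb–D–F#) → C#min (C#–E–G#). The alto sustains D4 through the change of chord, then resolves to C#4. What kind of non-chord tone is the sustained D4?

D4 is a suspension.

The harmony at that moment is C# minor triad (C#, E, G#); D4 is not a chord tone.
It is held over (the same pitch as the preceding D4) and left by step down to C#4.
Held over from the previous chord and resolving down by step — a suspension.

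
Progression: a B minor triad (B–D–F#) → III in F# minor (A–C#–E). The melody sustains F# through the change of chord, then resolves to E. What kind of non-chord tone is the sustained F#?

F# is a suspension.

The harmony at that moment is A major triad (A, C#, E); F# is not a chord tone.
It is held over (the same pitch as the preceding F#) and left by step down to E.
Held over from the previous chord and resolving down by step — a suspension.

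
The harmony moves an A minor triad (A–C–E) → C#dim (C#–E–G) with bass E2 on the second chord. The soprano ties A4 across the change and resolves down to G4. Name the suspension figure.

4–3 suspension.

At the second chord the bass is E2. The suspended A4 lies a fourth above the bass; after resolving down by step to G4, the interval above the bass becomes a third.
Suspension figures are named by those two intervals: 4–3.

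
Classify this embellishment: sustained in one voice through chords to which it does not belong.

Approach: none. Departure: none — a single pitch is sustained while the chords change around it, passing through harmonies that do not contain it.
No melodic motion at all; the dissonance is created entirely by the moving harmonies against the stationary note — a pedal tone (pedal point).

Pedal tone.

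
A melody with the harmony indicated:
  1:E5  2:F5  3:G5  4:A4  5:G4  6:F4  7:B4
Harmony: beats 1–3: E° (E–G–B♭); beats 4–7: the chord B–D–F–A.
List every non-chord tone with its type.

The harmony at that moment is E diminished triad (E, G, B♭); F5 is not a chord tone.
It is approached by step up from E5 and left by step up to G5.
Step in, step out in the same direction — a passing tone.
The harmony at that moment is B half-diminished seventh chord (B, D, F, A); G4 is not a chord tone.
It is approached by step down from A4 and left by step down to F4.
Step in, step out in the same direction — a passing tone.

F5 (beat 2) — passing tone; G4 (beat 5) — passing tone.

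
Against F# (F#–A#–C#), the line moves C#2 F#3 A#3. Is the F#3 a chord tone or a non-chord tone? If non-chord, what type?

Chord tone (the root of F# major triad).

F# major triad contains F#, A#, C#; F# is the root, so it is a chord tone.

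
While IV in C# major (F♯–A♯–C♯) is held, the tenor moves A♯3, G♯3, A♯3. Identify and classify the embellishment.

G♯3 is a neighbor tone.

The harmony at that moment is F♯ major triad (F♯, A♯, C♯); G♯3 is not a chord tone.
It is approached by step down from A♯3 and left by step up to A♯3.
Step away and step back to the same note — a neighbor tone (lower neighbor).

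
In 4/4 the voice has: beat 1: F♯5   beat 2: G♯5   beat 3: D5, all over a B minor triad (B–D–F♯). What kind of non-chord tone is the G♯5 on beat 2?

The harmony at that moment is B minor triad (B, D, F♯); G♯5 is not a chord tone.
It is approached by step up from F♯5 and left by leap down to D5.
Step in, leap out, on a weak beat — an escape tone.

Escape tone.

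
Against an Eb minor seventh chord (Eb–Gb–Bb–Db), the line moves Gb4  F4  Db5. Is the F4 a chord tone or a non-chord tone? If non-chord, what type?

Non-chord tone — an escape tone.

The harmony at that moment is Eb minor seventh chord (Eb, Gb, Bb, Db); F4 is not a chord tone.
It is approached by step down from Gb4 and left by leap up to Db5.
Step in, leap out — an escape tone.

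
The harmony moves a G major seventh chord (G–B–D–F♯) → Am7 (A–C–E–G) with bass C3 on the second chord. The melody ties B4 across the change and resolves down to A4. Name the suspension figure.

At the second chord the bass is C3. The suspended B4 lies a seventh above the bass; after resolving down by step to A4, the interval above the bass becomes a sixth.
Suspension figures are named by those two intervals: 7–6.

7–6 suspension.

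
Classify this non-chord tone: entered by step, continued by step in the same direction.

Approach: by step. Departure: by step, continuing in the same direction.
Stepwise on both sides with no change of direction means the note fills in the space between two different chord tones — a passing tone. (Had it turned back to its starting note it would be a neighbor tone instead.)

Passing tone.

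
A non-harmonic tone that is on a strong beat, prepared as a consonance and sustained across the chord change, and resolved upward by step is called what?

Approach: by preparation — the pitch is first a chord tone, then held (tied or repeated) while the harmony changes under it. Departure: up by step. Metric position: strong.
A prepared dissonance that resolves upward by step — a retardation. (The same figure resolving downward would be a suspension.)

Retardation.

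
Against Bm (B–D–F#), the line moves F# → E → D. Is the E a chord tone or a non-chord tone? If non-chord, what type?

The harmony at that moment is B minor triad (B, D, F#); E is not a chord tone.
It is approached by step down from F# and left by step down to D.
Step in, step out in the same direction — a passing tone.

Non-chord tone — a passing tone.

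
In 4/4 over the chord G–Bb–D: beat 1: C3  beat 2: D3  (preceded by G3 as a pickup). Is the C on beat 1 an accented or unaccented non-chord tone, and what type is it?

Accented appoggiatura.

The harmony at that moment is G minor triad (G, Bb, D); C3 is not a chord tone.
It is approached by leap down from G3 and left by step up to D3.
Leap in, step out — an appoggiatura.
It falls on the downbeat, so it is accented.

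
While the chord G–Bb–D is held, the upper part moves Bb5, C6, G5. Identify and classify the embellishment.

C6 is an escape tone.

The harmony at that moment is G minor triad (G, Bb, D); C6 is not a chord tone.
It is approached by step up from Bb5 and left by leap down to G5.
Step in, leap out — an escape tone.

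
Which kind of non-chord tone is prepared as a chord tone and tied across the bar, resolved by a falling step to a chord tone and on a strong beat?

Suspension.

Approach: by preparation — the pitch is first a chord tone, then held (tied or repeated) while the harmony changes under it. Departure: down by step. Metric position: strong.
A prepared dissonance that resolves downward by step — a suspension. (The same figure resolving upward would be a retardation.)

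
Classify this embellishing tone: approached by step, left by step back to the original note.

Approach: by step. Departure: by step in the opposite direction, back to the starting pitch.
Stepwise on both sides but reversing to return to the same chord tone — a neighbor tone. (Had it continued onward in the same direction it would be a passing tone instead.)

Neighbor tone.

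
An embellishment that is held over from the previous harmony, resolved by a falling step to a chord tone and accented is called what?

Suspension.

Approach: by preparation — the pitch is first a chord tone, then held (tied or repeated) while the harmony changes under it. Departure: down by step. Metric position: strong.
A prepared dissonance that resolves downward by step — a suspension. (The same figure resolving upward would be a retardation.)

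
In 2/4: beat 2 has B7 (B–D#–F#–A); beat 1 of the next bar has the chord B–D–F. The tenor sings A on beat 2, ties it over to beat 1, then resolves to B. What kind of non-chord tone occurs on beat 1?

The harmony at that moment is B diminished triad (B, D, F); A is not a chord tone.
It is held over (the same pitch as the preceding A) and left by step up to B.
Held over from the previous chord and resolving up by step — a retardation.

Retardation.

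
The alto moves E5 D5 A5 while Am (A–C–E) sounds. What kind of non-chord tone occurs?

D5 is an escape tone.

The harmony at that moment is A minor triad (A, C, E); D5 is not a chord tone.
It is approached by step down from E5 and left by leap up to A5.
Step in, leap out — an escape tone.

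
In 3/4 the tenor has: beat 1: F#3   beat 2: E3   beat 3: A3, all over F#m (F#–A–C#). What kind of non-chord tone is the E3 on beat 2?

Escape tone.

The harmony at that moment is F# minor triad (F#, A, C#); E3 is not a chord tone.
It is approached by step down from F#3 and left by leap up to A3.
Step in, leap out, on a weak beat — an escape tone.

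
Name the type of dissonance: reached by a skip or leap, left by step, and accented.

Approach: by leap. Departure: by step. Metric position: strong.
Leap in, step out, in a metrically strong position — an appoggiatura. (It is the mirror image of the escape tone, which steps in and leaps out from a weak position.)

Appoggiatura.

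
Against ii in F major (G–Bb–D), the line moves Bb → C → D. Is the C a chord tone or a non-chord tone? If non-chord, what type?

Non-chord tone — a passing tone.

The harmony at that moment is G minor triad (G, Bb, D); C is not a chord tone.
It is approached by step up from Bb and left by step up to D.
Step in, step out in the same direction — a passing tone.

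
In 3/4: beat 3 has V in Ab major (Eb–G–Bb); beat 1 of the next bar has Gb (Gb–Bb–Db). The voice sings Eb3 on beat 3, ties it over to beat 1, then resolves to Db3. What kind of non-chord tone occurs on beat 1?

The harmony at that moment is Gb major triad (Gb, Bb, Db); Eb3 is not a chord tone.
It is held over (the same pitch as the preceding Eb3) and left by step down to Db3.
Held over from the previous chord and resolving down by step — a suspension.

Suspension.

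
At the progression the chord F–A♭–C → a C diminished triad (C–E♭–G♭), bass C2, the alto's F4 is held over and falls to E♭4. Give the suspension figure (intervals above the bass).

At the second chord the bass is C2. The suspended F4 lies a fourth above the bass; after resolving down by step to E♭4, the interval above the bass becomes a third.
Suspension figures are named by those two intervals: 4–3.

4–3 suspension.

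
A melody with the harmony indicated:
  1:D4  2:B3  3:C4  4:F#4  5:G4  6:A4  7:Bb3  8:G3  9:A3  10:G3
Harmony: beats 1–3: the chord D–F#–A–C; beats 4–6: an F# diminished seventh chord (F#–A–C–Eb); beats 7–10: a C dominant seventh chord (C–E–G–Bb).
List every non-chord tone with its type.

The harmony at that moment is D dominant seventh chord (D, F#, A, C); B3 is not a chord tone.
It is approached by leap down from D4 and left by step up to C4.
Leap in, step out — an appoggiatura.
The harmony at that moment is F# diminished seventh chord (F#, A, C, Eb); G4 is not a chord tone.
It is approached by step up from F#4 and left by step up to A4.
Step in, step out in the same direction — a passing tone.
The harmony at that moment is C dominant seventh chord (C, E, G, Bb); A3 is not a chord tone.
It is approached by step up from G3 and left by step down to G3.
Step away and step back to the same note — a neighbor tone (upper neighbor).

B3 (beat 2) — appoggiatura; G4 (beat 5) — passing tone; A3 (beat 9) — neighbor tone.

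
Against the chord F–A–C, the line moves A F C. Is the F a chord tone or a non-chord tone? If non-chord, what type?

F major triad contains F, A, C; F is the root, so it is a chord tone.

Chord tone (the root of F major triad).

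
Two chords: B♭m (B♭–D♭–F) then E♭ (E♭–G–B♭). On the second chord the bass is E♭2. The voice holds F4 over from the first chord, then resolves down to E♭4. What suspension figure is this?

At the second chord the bass is E♭2. The suspended F4 lies a ninth above the bass; after resolving down by step to E♭4, the interval above the bass becomes an octave.
Suspension figures are named by those two intervals: 9–8.

9–8 suspension.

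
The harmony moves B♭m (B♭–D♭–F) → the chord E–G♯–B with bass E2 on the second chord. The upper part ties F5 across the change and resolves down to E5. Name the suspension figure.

At the second chord the bass is E2. The suspended F5 lies a ninth above the bass; after resolving down by step to E5, the interval above the bass becomes an octave.
Suspension figures are named by those two intervals: 9–8.

9–8 suspension.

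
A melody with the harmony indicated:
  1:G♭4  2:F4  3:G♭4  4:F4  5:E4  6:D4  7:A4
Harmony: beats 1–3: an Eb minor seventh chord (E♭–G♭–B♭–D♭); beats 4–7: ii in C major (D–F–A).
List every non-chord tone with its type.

The harmony at that moment is E♭ minor seventh chord (E♭, G♭, B♭, D♭); F4 is not a chord tone.
It is approached by step down from G♭4 and left by step up to G♭4.
Step away and step back to the same note — a neighbor tone (lower neighbor).
The harmony at that moment is D minor triad (D, F, A); E4 is not a chord tone.
It is approached by step down from F4 and left by step down to D4.
Step in, step out in the same direction — a passing tone.

F4 (beat 2) — neighbor tone; E4 (beat 5) — passing tone.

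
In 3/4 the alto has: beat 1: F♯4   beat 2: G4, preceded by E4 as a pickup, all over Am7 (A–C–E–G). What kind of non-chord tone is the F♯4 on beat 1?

The harmony at that moment is A minor seventh chord (A, C, E, G); F♯4 is not a chord tone.
It is approached by step up from E4 and left by step up to G4.
Step in, step out in the same direction — a passing tone.

Passing tone.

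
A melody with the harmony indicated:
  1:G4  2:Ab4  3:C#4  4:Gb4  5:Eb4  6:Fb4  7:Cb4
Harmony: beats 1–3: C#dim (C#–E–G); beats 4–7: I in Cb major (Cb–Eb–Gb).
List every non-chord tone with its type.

Ab4 (beat 2) — escape tone; Fb4 (beat 6) — escape tone.

The harmony at that moment is C# diminished triad (C#, E, G); Ab4 is not a chord tone.
It is approached by step up from G4 and left by leap down to C#4.
Step in, leap out — an escape tone.
The harmony at that moment is Cb major triad (Cb, Eb, Gb); Fb4 is not a chord tone.
It is approached by step up from Eb4 and left by leap down to Cb4.
Step in, leap out — an escape tone.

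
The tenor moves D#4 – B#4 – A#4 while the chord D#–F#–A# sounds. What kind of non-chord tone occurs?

The harmony at that moment is D# minor triad (D#, F#, A#); B#4 is not a chord tone.
It is approached by leap up from D#4 and left by step down to A#4.
Leap in, step out — an appoggiatura.

B#4 is an appoggiatura.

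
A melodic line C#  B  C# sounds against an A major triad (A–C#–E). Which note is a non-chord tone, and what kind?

B is a neighbor tone.

The harmony at that moment is A major triad (A, C#, E); B is not a chord tone.
It is approached by step down from C# and left by step up to C#.
Step away and step back to the same note — a neighbor tone (lower neighbor).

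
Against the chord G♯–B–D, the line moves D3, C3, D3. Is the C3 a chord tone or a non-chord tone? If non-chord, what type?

The harmony at that moment is G♯ diminished triad (G♯, B, D); C3 is not a chord tone.
It is approached by step down from D3 and left by step up to D3.
Step away and step back to the same note — a neighbor tone (lower neighbor).

Non-chord tone — a neighbor tone.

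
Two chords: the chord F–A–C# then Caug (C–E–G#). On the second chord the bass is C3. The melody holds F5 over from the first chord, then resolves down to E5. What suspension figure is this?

At the second chord the bass is C3. The suspended F5 lies a fourth above the bass; after resolving down by step to E5, the interval above the bass becomes a third.
Suspension figures are named by those two intervals: 4–3.

4–3 suspension.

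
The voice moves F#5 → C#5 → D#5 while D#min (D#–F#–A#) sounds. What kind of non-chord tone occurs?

The harmony at that moment is D# minor triad (D#, F#, A#); C#5 is not a chord tone.
It is approached by leap down from F#5 and left by step up to D#5.
Leap in, step out — an appoggiatura.

C#5 is an appoggiatura.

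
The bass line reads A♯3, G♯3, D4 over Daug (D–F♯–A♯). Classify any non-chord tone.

The harmony at that moment is D augmented triad (D, F♯, A♯); G♯3 is not a chord tone.
It is approached by step down from A♯3 and left by leap up to D4.
Step in, leap out — an escape tone.

G♯3 is an escape tone.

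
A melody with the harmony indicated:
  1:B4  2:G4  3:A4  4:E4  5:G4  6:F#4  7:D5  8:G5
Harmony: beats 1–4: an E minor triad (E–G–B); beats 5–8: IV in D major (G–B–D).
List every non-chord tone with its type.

The harmony at that moment is E minor triad (E, G, B); A4 is not a chord tone.
It is approached by step up from G4 and left by leap down to E4.
Step in, leap out — an escape tone.
The harmony at that moment is G major triad (G, B, D); F#4 is not a chord tone.
It is approached by step down from G4 and left by leap up to D5.
Step in, leap out — an escape tone.

A4 (beat 3) — escape tone; F#4 (beat 6) — escape tone.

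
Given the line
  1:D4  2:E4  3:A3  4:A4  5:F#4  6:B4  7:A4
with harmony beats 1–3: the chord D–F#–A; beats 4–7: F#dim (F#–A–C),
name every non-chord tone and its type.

E4 (beat 2) — escape tone; B4 (beat 6) — appoggiatura.

The harmony at that moment is D major triad (D, F#, A); E4 is not a chord tone.
It is approached by step up from D4 and left by leap down to A3.
Step in, leap out — an escape tone.
The harmony at that moment is F# diminished triad (F#, A, C); B4 is not a chord tone.
It is approached by leap up from F#4 and left by step down to A4.
Leap in, step out — an appoggiatura.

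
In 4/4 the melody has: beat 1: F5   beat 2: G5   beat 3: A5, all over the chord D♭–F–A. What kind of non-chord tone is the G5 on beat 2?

Passing tone.

The harmony at that moment is D♭ augmented triad (D♭, F, A); G5 is not a chord tone.
It is approached by step up from F5 and left by step up to A5.
Step in, step out in the same direction — a passing tone.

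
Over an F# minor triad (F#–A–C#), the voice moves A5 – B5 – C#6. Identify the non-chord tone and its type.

B5 is a passing tone.

The harmony at that moment is F# minor triad (F#, A, C#); B5 is not a chord tone.
It is approached by step up from A5 and left by step up to C#6.
Step in, step out in the same direction — a passing tone.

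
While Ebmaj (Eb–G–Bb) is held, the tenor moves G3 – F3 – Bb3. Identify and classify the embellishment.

The harmony at that moment is Eb major triad (Eb, G, Bb); F3 is not a chord tone.
It is approached by step down from G3 and left by leap up to Bb3.
Step in, leap out — an escape tone.

F3 is an escape tone.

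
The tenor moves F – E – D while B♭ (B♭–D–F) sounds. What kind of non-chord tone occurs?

The harmony at that moment is B♭ major triad (B♭, D, F); E is not a chord tone.
It is approached by step down from F and left by step down to D.
Step in, step out in the same direction — a passing tone.

E is a passing tone.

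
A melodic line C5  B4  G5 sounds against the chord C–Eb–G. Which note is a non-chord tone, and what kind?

The harmony at that moment is C minor triad (C, Eb, G); B4 is not a chord tone.
It is approached by step down from C5 and left by leap up to G5.
Step in, leap out — an escape tone.

B4 is an escape tone.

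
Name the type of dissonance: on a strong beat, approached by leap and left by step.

Approach: by leap. Departure: by step. Metric position: strong.
Leap in, step out, in a metrically strong position — an appoggiatura. (It is the mirror image of the escape tone, which steps in and leaps out from a weak position.)

Appoggiatura.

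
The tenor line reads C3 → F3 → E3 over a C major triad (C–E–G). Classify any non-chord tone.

F3 is an appoggiatura.

The harmony at that moment is C major triad (C, E, G); F3 is not a chord tone.
It is approached by leap up from C3 and left by step down to E3.
Leap in, step out — an appoggiatura.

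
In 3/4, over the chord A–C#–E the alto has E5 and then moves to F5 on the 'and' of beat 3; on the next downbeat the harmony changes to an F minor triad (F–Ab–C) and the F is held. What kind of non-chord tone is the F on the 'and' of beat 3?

The harmony at that moment is A major triad (A, C#, E); F5 is not a chord tone.
It is approached by step up from E5 and then sustained as the same pitch into the next harmony.
Arriving early and becoming a chord tone when the harmony changes — an anticipation.

Anticipation.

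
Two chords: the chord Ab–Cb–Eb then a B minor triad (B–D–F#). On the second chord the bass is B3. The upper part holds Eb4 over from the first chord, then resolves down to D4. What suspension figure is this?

At the second chord the bass is B3. The suspended Eb4 lies a fourth above the bass; after resolving down by step to D4, the interval above the bass becomes a third.
Suspension figures are named by those two intervals: 4–3.

4–3 suspension.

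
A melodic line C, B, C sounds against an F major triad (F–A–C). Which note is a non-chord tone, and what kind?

The harmony at that moment is F major triad (F, A, C); B is not a chord tone.
It is approached by step down from C and left by step up to C.
Step away and step back to the same note — a neighbor tone (lower neighbor).

B is a neighbor tone.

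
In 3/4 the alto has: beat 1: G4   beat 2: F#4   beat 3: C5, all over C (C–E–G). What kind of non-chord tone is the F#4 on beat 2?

The harmony at that moment is C major triad (C, E, G); F#4 is not a chord tone.
It is approached by step down from G4 and left by leap up to C5.
Step in, leap out, on a weak beat — an escape tone.

Escape tone.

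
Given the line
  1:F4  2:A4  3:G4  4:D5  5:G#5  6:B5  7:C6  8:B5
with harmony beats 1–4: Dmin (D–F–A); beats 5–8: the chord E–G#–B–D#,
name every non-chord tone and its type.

The harmony at that moment is D minor triad (D, F, A); G4 is not a chord tone.
It is approached by step down from A4 and left by leap up to D5.
Step in, leap out — an escape tone.
The harmony at that moment is E major seventh chord (E, G#, B, D#); C6 is not a chord tone.
It is approached by step up from B5 and left by step down to B5.
Step away and step back to the same note — a neighbor tone (upper neighbor).

G4 (beat 3) — escape tone; C6 (beat 7) — neighbor tone.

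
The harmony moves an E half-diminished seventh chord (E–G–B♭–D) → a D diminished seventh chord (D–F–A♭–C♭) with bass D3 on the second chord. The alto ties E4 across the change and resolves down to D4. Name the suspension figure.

9–8 suspension.

At the second chord the bass is D3. The suspended E4 lies a ninth above the bass; after resolving down by step to D4, the interval above the bass becomes an octave.
Suspension figures are named by those two intervals: 9–8.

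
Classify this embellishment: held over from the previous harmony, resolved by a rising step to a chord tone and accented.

Approach: by preparation — the pitch is first a chord tone, then held (tied or repeated) while the harmony changes under it. Departure: up by step. Metric position: strong.
A prepared dissonance that resolves upward by step — a retardation. (The same figure resolving downward would be a suspension.)

Retardation.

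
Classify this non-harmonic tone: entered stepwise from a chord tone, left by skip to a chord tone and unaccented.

Escape tone.

Approach: by step. Departure: by leap. Metric position: weak.
Step in, leap out, from a weak position — an escape tone (échappée). (It is the mirror image of the appoggiatura, which leaps in and steps out on a strong beat.)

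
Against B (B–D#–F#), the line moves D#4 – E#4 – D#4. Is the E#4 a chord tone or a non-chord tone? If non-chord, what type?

The harmony at that moment is B major triad (B, D#, F#); E#4 is not a chord tone.
It is approached by step up from D#4 and left by step down to D#4.
Step away and step back to the same note — a neighbor tone (upper neighbor).

Non-chord tone — a neighbor tone.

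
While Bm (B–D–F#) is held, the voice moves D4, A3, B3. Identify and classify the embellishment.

The harmony at that moment is B minor triad (B, D, F#); A3 is not a chord tone.
It is approached by leap down from D4 and left by step up to B3.
Leap in, step out — an appoggiatura.

A3 is an appoggiatura.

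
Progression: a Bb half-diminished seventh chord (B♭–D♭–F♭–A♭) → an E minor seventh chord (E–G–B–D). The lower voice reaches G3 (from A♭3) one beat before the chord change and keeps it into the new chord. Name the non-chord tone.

The harmony at that moment is B♭ half-diminished seventh chord (B♭, D♭, F♭, A♭); G3 is not a chord tone.
It is approached by step down from A♭3 and then sustained as the same pitch into the next harmony.
Arriving early and becoming a chord tone when the harmony changes — an anticipation.

G3 is an anticipation.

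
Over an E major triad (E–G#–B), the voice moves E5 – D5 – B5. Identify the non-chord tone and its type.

The harmony at that moment is E major triad (E, G#, B); D5 is not a chord tone.
It is approached by step down from E5 and left by leap up to B5.
Step in, leap out — an escape tone.

D5 is an escape tone.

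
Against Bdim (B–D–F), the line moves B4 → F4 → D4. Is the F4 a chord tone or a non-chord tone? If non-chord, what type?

Chord tone (the fifth of B diminished triad).

B diminished triad contains B, D, F; F is the fifth, so it is a chord tone.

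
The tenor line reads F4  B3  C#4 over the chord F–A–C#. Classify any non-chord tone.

The harmony at that moment is F augmented triad (F, A, C#); B3 is not a chord tone.
It is approached by leap down from F4 and left by step up to C#4.
Leap in, step out — an appoggiatura.

B3 is an appoggiatura.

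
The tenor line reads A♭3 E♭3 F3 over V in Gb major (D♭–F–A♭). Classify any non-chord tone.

The harmony at that moment is D♭ major triad (D♭, F, A♭); E♭3 is not a chord tone.
It is approached by leap down from A♭3 and left by step up to F3.
Leap in, step out — an appoggiatura.

E♭3 is an appoggiatura.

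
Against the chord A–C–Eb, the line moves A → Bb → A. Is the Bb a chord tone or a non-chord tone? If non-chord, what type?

Non-chord tone — a neighbor tone.

The harmony at that moment is A diminished triad (A, C, Eb); Bb is not a chord tone.
It is approached by step up from A and left by step down to A.
Step away and step back to the same note — a neighbor tone (upper neighbor).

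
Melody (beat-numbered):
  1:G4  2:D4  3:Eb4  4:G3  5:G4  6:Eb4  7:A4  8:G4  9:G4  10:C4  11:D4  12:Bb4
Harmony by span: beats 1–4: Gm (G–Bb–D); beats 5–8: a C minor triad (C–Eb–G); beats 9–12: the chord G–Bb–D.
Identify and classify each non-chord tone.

The harmony at that moment is G minor triad (G, Bb, D); Eb4 is not a chord tone.
It is approached by step up from D4 and left by leap down to G3.
Step in, leap out — an escape tone.
The harmony at that moment is C minor triad (C, Eb, G); A4 is not a chord tone.
It is approached by leap up from Eb4 and left by step down to G4.
Leap in, step out — an appoggiatura.
The harmony at that moment is G minor triad (G, Bb, D); C4 is not a chord tone.
It is approached by leap down from G4 and left by step up to D4.
Leap in, step out — an appoggiatura.

Eb4 (beat 3) — escape tone; A4 (beat 7) — appoggiatura; C4 (beat 10) — appoggiatura.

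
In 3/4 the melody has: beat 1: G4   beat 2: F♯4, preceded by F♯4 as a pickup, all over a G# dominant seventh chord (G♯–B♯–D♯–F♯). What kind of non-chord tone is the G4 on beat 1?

The harmony at that moment is G♯ dominant seventh chord (G♯, B♯, D♯, F♯); G4 is not a chord tone.
It is approached by step up from F♯4 and left by step down to F♯4.
Step away and step back to the same note — a neighbor tone (upper neighbor).

Upper neighbor tone.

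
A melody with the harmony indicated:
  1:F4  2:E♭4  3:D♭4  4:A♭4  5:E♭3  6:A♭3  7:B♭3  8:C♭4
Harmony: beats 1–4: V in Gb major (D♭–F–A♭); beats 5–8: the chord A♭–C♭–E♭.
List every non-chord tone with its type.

The harmony at that moment is D♭ major triad (D♭, F, A♭); E♭4 is not a chord tone.
It is approached by step down from F4 and left by step down to D♭4.
Step in, step out in the same direction — a passing tone.
The harmony at that moment is A♭ minor triad (A♭, C♭, E♭); B♭3 is not a chord tone.
It is approached by step up from A♭3 and left by step up to C♭4.
Step in, step out in the same direction — a passing tone.

E♭4 (beat 2) — passing tone; B♭3 (beat 7) — passing tone.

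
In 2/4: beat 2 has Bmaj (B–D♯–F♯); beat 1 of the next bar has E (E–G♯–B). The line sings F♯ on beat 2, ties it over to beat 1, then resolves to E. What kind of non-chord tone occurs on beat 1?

Suspension.

The harmony at that moment is E major triad (E, G♯, B); F♯ is not a chord tone.
It is held over (the same pitch as the preceding F♯) and left by step down to E.
Held over from the previous chord and resolving down by step — a suspension.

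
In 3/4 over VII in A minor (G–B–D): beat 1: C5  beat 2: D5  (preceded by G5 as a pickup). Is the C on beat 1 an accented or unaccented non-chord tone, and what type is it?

The harmony at that moment is G major triad (G, B, D); C5 is not a chord tone.
It is approached by leap down from G5 and left by step up to D5.
Leap in, step out — an appoggiatura.
It falls on the downbeat, so it is accented.

Accented appoggiatura.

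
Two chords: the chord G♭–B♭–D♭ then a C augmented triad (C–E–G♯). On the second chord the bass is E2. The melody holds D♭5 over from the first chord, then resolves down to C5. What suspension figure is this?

7–6 suspension.

At the second chord the bass is E2. The suspended D♭5 lies a seventh above the bass; after resolving down by step to C5, the interval above the bass becomes a sixth.
Suspension figures are named by those two intervals: 7–6.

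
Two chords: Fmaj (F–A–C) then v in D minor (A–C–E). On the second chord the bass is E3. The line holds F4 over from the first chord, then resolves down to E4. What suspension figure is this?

9–8 suspension.

At the second chord the bass is E3. The suspended F4 lies a ninth above the bass; after resolving down by step to E4, the interval above the bass becomes an octave.
Suspension figures are named by those two intervals: 9–8.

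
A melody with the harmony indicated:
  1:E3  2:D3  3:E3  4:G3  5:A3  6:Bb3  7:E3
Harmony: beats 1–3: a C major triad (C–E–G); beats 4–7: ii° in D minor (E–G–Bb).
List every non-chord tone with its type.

D3 (beat 2) — neighbor tone; A3 (beat 5) — passing tone.

The harmony at that moment is C major triad (C, E, G); D3 is not a chord tone.
It is approached by step down from E3 and left by step up to E3.
Step away and step back to the same note — a neighbor tone (lower neighbor).
The harmony at that moment is E diminished triad (E, G, Bb); A3 is not a chord tone.
It is approached by step up from G3 and left by step up to Bb3.
Step in, step out in the same direction — a passing tone.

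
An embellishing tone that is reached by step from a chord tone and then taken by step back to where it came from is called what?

Approach: by step. Departure: by step in the opposite direction, back to the starting pitch.
Stepwise on both sides but reversing to return to the same chord tone — a neighbor tone. (Had it continued onward in the same direction it would be a passing tone instead.)

Neighbor tone.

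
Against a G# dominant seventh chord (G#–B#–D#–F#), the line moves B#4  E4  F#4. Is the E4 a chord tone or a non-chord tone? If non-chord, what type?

The harmony at that moment is G# dominant seventh chord (G#, B#, D#, F#); E4 is not a chord tone.
It is approached by leap down from B#4 and left by step up to F#4.
Leap in, step out — an appoggiatura.

Non-chord tone — an appoggiatura.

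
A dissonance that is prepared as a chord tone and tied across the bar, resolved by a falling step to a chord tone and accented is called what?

Suspension.

Approach: by preparation — the pitch is first a chord tone, then held (tied or repeated) while the harmony changes under it. Departure: down by step. Metric position: strong.
A prepared dissonance that resolves downward by step — a suspension. (The same figure resolving upward would be a retardation.)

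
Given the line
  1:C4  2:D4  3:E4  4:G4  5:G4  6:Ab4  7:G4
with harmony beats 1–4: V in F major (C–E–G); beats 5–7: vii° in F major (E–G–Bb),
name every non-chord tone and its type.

The harmony at that moment is C major triad (C, E, G); D4 is not a chord tone.
It is approached by step up from C4 and left by step up to E4.
Step in, step out in the same direction — a passing tone.
The harmony at that moment is E diminished triad (E, G, Bb); Ab4 is not a chord tone.
It is approached by step up from G4 and left by step down to G4.
Step away and step back to the same note — a neighbor tone (upper neighbor).

D4 (beat 2) — passing tone; Ab4 (beat 6) — neighbor tone.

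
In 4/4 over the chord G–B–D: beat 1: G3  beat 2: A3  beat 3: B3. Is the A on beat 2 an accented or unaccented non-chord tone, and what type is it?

The harmony at that moment is G major triad (G, B, D); A3 is not a chord tone.
It is approached by step up from G3 and left by step up to B3.
Step in, step out in the same direction — a passing tone.
It falls on a weak beat, so it is unaccented.

Unaccented passing tone.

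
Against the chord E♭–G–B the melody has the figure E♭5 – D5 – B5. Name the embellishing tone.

D5 is an escape tone.

The harmony at that moment is E♭ augmented triad (E♭, G, B); D5 is not a chord tone.
It is approached by step down from E♭5 and left by leap up to B5.
Step in, leap out — an escape tone.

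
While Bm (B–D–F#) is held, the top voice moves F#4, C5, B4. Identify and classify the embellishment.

The harmony at that moment is B minor triad (B, D, F#); C5 is not a chord tone.
It is approached by leap up from F#4 and left by step down to B4.
Leap in, step out — an appoggiatura.

C5 is an appoggiatura.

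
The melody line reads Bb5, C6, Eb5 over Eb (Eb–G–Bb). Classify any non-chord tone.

The harmony at that moment is Eb major triad (Eb, G, Bb); C6 is not a chord tone.
It is approached by step up from Bb5 and left by leap down to Eb5.
Step in, leap out — an escape tone.

C6 is an escape tone.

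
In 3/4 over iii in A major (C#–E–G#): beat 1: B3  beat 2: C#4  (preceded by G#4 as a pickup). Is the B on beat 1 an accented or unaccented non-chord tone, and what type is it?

Accented appoggiatura.

The harmony at that moment is C# minor triad (C#, E, G#); B3 is not a chord tone.
It is approached by leap down from G#4 and left by step up to C#4.
Leap in, step out — an appoggiatura.
It falls on the downbeat, so it is accented.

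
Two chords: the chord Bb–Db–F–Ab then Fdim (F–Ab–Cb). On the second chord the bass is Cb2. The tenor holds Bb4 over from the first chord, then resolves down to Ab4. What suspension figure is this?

At the second chord the bass is Cb2. The suspended Bb4 lies a seventh above the bass; after resolving down by step to Ab4, the interval above the bass becomes a sixth.
Suspension figures are named by those two intervals: 7–6.

7–6 suspension.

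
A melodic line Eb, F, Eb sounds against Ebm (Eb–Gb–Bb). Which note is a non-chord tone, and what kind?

F is a neighbor tone.

The harmony at that moment is Eb minor triad (Eb, Gb, Bb); F is not a chord tone.
It is approached by step up from Eb and left by step down to Eb.
Step away and step back to the same note — a neighbor tone (upper neighbor).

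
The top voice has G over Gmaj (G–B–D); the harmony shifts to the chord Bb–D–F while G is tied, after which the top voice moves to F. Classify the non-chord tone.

G is a suspension.

The harmony at that moment is Bb major triad (Bb, D, F); G is not a chord tone.
It is held over (the same pitch as the preceding G) and left by step down to F.
Held over from the previous chord and resolving down by step — a suspension.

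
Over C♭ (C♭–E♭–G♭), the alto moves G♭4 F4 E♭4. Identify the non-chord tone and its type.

The harmony at that moment is C♭ major triad (C♭, E♭, G♭); F4 is not a chord tone.
It is approached by step down from G♭4 and left by step down to E♭4.
Step in, step out in the same direction — a passing tone.

F4 is a passing tone.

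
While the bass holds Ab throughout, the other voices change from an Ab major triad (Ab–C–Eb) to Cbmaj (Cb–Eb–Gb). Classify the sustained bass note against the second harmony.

The harmony at that moment is Cb major triad (Cb, Eb, Gb); Ab is not a chord tone.
It is held over (the same pitch as the preceding Ab) and then sustained as the same pitch into the next harmony.
Sustained through a change of harmony — a pedal tone.

Pedal tone (pedal point).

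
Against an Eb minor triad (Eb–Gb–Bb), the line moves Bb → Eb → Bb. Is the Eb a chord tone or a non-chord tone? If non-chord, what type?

Eb minor triad contains Eb, Gb, Bb; Eb is the root, so it is a chord tone.

Chord tone (the root of Eb minor triad).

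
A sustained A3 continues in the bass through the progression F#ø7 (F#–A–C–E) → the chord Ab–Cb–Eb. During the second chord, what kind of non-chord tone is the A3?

The harmony at that moment is Ab minor triad (Ab, Cb, Eb); A3 is not a chord tone.
It is held over (the same pitch as the preceding A3) and then sustained as the same pitch into the next harmony.
Sustained through a change of harmony — a pedal tone.

Pedal tone (pedal point).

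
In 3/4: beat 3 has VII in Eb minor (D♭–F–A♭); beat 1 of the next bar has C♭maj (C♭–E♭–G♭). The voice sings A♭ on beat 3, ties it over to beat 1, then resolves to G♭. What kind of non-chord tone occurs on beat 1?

Suspension.

The harmony at that moment is C♭ major triad (C♭, E♭, G♭); A♭ is not a chord tone.
It is held over (the same pitch as the preceding A♭) and left by step down to G♭.
Held over from the previous chord and resolving down by step — a suspension.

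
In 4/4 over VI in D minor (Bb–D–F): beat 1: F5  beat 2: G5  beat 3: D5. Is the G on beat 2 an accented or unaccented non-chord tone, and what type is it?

Unaccented escape tone.

The harmony at that moment is Bb major triad (Bb, D, F); G5 is not a chord tone.
It is approached by step up from F5 and left by leap down to D5.
Step in, leap out — an escape tone.
It falls on a weak beat, so it is unaccented.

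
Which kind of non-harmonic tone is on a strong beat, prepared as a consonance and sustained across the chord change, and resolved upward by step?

Approach: by preparation — the pitch is first a chord tone, then held (tied or repeated) while the harmony changes under it. Departure: up by step. Metric position: strong.
A prepared dissonance that resolves upward by step — a retardation. (The same figure resolving downward would be a suspension.)

Retardation.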